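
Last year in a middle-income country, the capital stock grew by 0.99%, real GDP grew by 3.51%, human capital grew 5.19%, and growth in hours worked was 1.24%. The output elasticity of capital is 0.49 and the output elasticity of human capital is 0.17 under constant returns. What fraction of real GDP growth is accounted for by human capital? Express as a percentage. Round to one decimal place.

Human capital accounted for 25.1% of growth.

Human capital contributed 0.17 × 5.19 = 0.8823 pp.
Share of growth = 0.8823 / 3.51 × 100 = 25.137%.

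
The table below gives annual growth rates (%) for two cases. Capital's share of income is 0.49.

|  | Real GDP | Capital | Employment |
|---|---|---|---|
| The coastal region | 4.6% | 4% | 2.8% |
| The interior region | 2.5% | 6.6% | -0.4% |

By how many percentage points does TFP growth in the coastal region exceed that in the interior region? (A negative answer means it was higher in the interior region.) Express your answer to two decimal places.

Labor's share = 1 − 0.49 = 0.51.
The coastal region: TFP = 4.6 − 1.96 − 1.428 = 1.212%.
The interior region: TFP = 2.5 − 3.234 + 0.204 = -0.53%.
Difference = 1.212 − (-0.53) = 1.742 pp.

1.74 percentage points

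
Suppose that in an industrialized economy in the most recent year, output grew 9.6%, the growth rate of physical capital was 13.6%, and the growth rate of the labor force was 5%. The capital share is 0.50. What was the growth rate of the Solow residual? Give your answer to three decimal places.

The Solow residual growth was 0.300%.

Labor's share = 1 − 0.5 = 0.5.
Physical capital: 0.5 × 13.6 = 6.8 pp.
The labor force: 0.5 × 5 = 2.5 pp.
TFP growth = 9.6 − 9.3 = 0.3%.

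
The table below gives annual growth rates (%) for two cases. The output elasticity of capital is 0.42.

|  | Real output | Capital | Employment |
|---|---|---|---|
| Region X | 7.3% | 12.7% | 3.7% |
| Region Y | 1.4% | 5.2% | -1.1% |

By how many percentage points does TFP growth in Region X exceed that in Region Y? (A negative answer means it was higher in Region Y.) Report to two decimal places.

-0.03 percentage points

Labor's share = 1 − 0.42 = 0.58.
Region X: TFP = 7.3 − 5.334 − 2.146 = -0.18%.
Region Y: TFP = 1.4 − 2.184 + 0.638 = -0.146%.
Difference = -0.18 − (-0.146) = -0.034 pp.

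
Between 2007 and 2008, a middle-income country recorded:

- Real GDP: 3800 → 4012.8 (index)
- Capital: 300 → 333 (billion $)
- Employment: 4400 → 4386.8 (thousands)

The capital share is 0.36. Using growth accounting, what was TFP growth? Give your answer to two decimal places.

TFP grew 1.83%.

Real GDP growth = (4012.8 − 3800) / 3800 = 5.6%.
Capital growth = (333 − 300) / 300 = 11%.
Employment growth = (4386.8 − 4400) / 4400 = -0.3%.
Labor's share = 1 − 0.36 = 0.64.
Capital: 0.36 × 11 = 3.96 pp.
Employment: 0.64 × (-0.3) = -0.192 pp.
TFP growth = 5.6 − 3.768 = 1.832%.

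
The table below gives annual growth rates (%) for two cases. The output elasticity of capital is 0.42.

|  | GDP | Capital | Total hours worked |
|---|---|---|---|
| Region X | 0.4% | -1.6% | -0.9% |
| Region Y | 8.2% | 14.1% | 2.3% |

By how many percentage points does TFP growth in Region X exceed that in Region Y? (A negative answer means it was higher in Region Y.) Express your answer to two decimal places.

0.65 percentage points

Labor's share = 1 − 0.42 = 0.58.
Region X: TFP = 0.4 + 0.672 + 0.522 = 1.594%.
Region Y: TFP = 8.2 − 5.922 − 1.334 = 0.944%.
Difference = 1.594 − (0.944) = 0.65 pp.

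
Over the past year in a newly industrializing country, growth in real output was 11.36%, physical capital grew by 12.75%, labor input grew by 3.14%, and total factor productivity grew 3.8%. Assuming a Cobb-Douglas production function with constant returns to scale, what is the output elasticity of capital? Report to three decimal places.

gY = gA + α·gK + (1−α)·gL, so gY − gA − gL = α(gK − gL).
11.36 − 3.8 − 3.14 = α × (12.75 − 3.14).
4.42 = 9.61 α, so α = 0.45994.

The output elasticity of capital is 0.460.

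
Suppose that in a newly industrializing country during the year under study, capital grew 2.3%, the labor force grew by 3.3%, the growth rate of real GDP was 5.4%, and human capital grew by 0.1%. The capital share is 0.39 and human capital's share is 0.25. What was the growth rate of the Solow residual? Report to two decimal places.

Labor's share = 1 − 0.39 − 0.25 = 0.36.
Capital: 0.39 × 2.3 = 0.897 pp.
Human capital: 0.25 × 0.1 = 0.025 pp.
The labor force: 0.36 × 3.3 = 1.188 pp.
TFP growth = 5.4 − 2.11 = 3.29%.

The Solow residual growth was 3.29%.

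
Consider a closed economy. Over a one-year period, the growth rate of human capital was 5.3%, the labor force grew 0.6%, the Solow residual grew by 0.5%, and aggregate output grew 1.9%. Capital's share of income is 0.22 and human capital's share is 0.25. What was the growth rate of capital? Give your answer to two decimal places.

Labor's share = 1 − 0.22 − 0.25 = 0.53.
gY = gA + 0.25×5.3 + 0.53×0.6 + 0.22×g.
0.22×g = 1.9 − 0.5 − 1.643 = -0.243.
g = -0.243 / 0.22 = -1.1045%.

-1.10%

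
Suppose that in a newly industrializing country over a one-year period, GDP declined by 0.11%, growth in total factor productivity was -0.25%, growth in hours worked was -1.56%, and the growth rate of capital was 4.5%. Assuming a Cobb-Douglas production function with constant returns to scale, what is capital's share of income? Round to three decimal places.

gY = gA + α·gK + (1−α)·gL, so gY − gA − gL = α(gK − gL).
-0.11 + 0.25 + 1.56 = α × (4.5 − (-1.56)).
1.7 = 6.06 α, so α = 0.28053.

0.281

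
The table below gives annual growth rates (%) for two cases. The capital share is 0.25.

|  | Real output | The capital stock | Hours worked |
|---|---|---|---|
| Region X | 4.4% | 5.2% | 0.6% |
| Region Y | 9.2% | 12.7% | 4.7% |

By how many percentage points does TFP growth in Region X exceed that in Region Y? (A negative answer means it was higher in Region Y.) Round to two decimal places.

0.15 percentage points

Labor's share = 1 − 0.25 = 0.75.
Region X: TFP = 4.4 − 1.3 − 0.45 = 2.65%.
Region Y: TFP = 9.2 − 3.175 − 3.525 = 2.5%.
Difference = 2.65 − (2.5) = 0.15 pp.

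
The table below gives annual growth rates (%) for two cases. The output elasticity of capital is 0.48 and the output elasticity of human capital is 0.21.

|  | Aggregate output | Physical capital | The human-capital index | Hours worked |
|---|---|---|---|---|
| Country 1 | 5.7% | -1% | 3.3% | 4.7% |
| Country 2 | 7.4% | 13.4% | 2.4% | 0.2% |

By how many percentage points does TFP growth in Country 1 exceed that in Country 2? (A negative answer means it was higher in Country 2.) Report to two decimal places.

Labor's share = 1 − 0.48 − 0.21 = 0.31.
Country 1: TFP = 5.7 + 0.48 − 0.693 − 1.457 = 4.03%.
Country 2: TFP = 7.4 − 6.432 − 0.504 − 0.062 = 0.402%.
Difference = 4.03 − (0.402) = 3.628 pp.

3.63 percentage points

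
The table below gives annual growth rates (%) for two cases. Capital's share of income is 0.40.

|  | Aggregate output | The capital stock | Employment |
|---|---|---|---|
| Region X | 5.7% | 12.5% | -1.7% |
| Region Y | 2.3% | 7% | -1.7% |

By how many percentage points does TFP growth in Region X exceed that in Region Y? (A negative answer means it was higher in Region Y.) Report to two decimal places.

1.20 percentage points

Labor's share = 1 − 0.4 = 0.6.
Region X: TFP = 5.7 − 5 + 1.02 = 1.72%.
Region Y: TFP = 2.3 − 2.8 + 1.02 = 0.52%.
Difference = 1.72 − (0.52) = 1.2 pp.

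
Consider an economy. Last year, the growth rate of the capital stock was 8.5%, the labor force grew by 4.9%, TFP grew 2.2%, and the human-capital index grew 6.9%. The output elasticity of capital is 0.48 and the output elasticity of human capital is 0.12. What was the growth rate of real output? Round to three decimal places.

Labor's share = 1 − 0.48 − 0.12 = 0.4.
The capital stock: 0.48 × 8.5 = 4.08 pp.
The human-capital index: 0.12 × 6.9 = 0.828 pp.
The labor force: 0.4 × 4.9 = 1.96 pp.
Output growth = 2.2 + 6.868 = 9.068%.

9.068%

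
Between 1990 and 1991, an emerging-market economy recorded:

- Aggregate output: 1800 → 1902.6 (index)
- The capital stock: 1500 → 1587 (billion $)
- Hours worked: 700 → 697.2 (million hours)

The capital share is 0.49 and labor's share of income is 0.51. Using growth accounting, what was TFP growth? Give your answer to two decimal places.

Aggregate output growth = (1902.6 − 1800) / 1800 = 5.7%.
The capital stock growth = (1587 − 1500) / 1500 = 5.8%.
Hours worked growth = (697.2 − 700) / 700 = -0.4%.
Labor's share = 1 − 0.49 = 0.51.
The capital stock: 0.49 × 5.8 = 2.842 pp.
Hours worked: 0.51 × (-0.4) = -0.204 pp.
TFP growth = 5.7 − 2.638 = 3.062%.

3.06%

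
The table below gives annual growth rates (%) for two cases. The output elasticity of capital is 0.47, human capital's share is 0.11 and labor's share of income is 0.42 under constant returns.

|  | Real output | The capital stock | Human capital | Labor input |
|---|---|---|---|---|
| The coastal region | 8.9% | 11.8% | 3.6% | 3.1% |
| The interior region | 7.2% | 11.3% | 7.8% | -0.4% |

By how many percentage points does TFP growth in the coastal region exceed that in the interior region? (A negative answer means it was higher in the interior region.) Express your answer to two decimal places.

Labor's share = 1 − 0.47 − 0.11 = 0.42.
The coastal region: TFP = 8.9 − 5.546 − 0.396 − 1.302 = 1.656%.
The interior region: TFP = 7.2 − 5.311 − 0.858 + 0.168 = 1.199%.
Difference = 1.656 − (1.199) = 0.457 pp.

0.46 percentage points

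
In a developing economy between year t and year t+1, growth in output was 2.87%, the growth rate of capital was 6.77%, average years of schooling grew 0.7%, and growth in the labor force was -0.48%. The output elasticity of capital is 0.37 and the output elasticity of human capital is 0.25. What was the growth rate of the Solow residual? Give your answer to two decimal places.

0.37%

Labor's share = 1 − 0.37 − 0.25 = 0.38.
Capital: 0.37 × 6.77 = 2.5049 pp.
Average years of schooling: 0.25 × 0.7 = 0.175 pp.
The labor force: 0.38 × (-0.48) = -0.1824 pp.
TFP growth = 2.87 − 2.4975 = 0.3725%.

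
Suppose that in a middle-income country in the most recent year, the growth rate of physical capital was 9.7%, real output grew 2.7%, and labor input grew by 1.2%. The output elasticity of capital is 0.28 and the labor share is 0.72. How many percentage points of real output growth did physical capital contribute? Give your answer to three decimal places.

Contribution = share × growth = 0.28 × 9.7 = 2.716 pp.

2.716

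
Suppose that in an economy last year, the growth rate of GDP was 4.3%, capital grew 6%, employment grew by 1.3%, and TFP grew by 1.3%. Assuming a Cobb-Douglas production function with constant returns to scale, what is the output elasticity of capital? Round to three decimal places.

gY = gA + α·gK + (1−α)·gL, so gY − gA − gL = α(gK − gL).
4.3 − 1.3 − 1.3 = α × (6 − 1.3).
1.7 = 4.7 α, so α = 0.3617.

0.362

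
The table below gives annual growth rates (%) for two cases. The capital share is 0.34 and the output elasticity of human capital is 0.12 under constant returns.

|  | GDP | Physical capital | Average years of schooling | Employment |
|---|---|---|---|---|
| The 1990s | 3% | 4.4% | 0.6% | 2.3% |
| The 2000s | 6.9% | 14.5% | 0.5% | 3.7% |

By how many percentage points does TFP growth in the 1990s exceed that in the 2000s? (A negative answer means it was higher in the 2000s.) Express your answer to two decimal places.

Labor's share = 1 − 0.34 − 0.12 = 0.54.
The 1990s: TFP = 3 − 1.496 − 0.072 − 1.242 = 0.19%.
The 2000s: TFP = 6.9 − 4.93 − 0.06 − 1.998 = -0.088%.
Difference = 0.19 − (-0.088) = 0.278 pp.

0.28 percentage points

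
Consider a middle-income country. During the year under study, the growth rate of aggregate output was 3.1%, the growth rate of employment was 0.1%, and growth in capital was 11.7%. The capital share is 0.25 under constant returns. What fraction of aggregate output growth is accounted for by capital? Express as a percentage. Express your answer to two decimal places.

Capital contributed 0.25 × 11.7 = 2.925 pp.
Share of growth = 2.925 / 3.1 × 100 = 94.3548%.

94.35%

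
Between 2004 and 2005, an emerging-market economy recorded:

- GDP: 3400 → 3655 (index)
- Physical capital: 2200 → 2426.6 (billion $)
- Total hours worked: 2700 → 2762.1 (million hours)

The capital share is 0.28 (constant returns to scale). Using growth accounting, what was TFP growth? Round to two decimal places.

TFP grew 2.96%.

GDP growth = (3655 − 3400) / 3400 = 7.5%.
Physical capital growth = (2426.6 − 2200) / 2200 = 10.3%.
Total hours worked growth = (2762.1 − 2700) / 2700 = 2.3%.
Labor's share = 1 − 0.28 = 0.72.
Physical capital: 0.28 × 10.3 = 2.884 pp.
Total hours worked: 0.72 × 2.3 = 1.656 pp.
TFP growth = 7.5 − 4.54 = 2.96%.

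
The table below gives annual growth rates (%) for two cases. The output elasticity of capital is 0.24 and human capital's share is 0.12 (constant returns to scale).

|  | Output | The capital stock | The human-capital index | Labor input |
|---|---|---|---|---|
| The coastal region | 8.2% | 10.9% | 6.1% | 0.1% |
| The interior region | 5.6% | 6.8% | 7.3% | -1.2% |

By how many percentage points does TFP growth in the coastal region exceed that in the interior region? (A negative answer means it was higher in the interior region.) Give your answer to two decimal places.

0.93 percentage points

Labor's share = 1 − 0.24 − 0.12 = 0.64.
The coastal region: TFP = 8.2 − 2.616 − 0.732 − 0.064 = 4.788%.
The interior region: TFP = 5.6 − 1.632 − 0.876 + 0.768 = 3.86%.
Difference = 4.788 − (3.86) = 0.928 pp.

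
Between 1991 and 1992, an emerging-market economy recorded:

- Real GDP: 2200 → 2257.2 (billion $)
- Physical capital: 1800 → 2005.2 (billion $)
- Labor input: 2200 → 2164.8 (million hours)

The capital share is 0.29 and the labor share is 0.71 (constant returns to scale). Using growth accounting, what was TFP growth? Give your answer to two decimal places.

0.43%

Real GDP growth = (2257.2 − 2200) / 2200 = 2.6%.
Physical capital growth = (2005.2 − 1800) / 1800 = 11.4%.
Labor input growth = (2164.8 − 2200) / 2200 = -1.6%.
Labor's share = 1 − 0.29 = 0.71.
Physical capital: 0.29 × 11.4 = 3.306 pp.
Labor input: 0.71 × (-1.6) = -1.136 pp.
TFP growth = 2.6 − 2.17 = 0.43%.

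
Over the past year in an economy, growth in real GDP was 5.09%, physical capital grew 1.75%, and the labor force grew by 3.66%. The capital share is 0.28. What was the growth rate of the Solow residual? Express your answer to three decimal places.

Labor's share = 1 − 0.28 = 0.72.
Physical capital: 0.28 × 1.75 = 0.49 pp.
The labor force: 0.72 × 3.66 = 2.6352 pp.
TFP growth = 5.09 − 3.1252 = 1.9648%.

1.965%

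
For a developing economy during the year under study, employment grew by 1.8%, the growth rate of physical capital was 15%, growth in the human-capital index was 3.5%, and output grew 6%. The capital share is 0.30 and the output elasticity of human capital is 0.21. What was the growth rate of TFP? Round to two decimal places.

Labor's share = 1 − 0.3 − 0.21 = 0.49.
Physical capital: 0.3 × 15 = 4.5 pp.
The human-capital index: 0.21 × 3.5 = 0.735 pp.
Employment: 0.49 × 1.8 = 0.882 pp.
TFP growth = 6 − 6.117 = -0.117%.

-0.12%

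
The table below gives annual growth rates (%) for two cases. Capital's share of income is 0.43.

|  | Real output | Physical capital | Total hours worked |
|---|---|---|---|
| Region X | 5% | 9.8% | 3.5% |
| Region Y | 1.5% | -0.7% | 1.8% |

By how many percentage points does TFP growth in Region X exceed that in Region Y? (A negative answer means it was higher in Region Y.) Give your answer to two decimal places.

Labor's share = 1 − 0.43 = 0.57.
Region X: TFP = 5 − 4.214 − 1.995 = -1.209%.
Region Y: TFP = 1.5 + 0.301 − 1.026 = 0.775%.
Difference = -1.209 − (0.775) = -1.984 pp.

-1.98 percentage points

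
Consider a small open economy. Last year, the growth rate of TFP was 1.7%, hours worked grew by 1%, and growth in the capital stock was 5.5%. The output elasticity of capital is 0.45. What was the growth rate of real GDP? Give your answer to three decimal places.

Labor's share = 1 − 0.45 = 0.55.
The capital stock: 0.45 × 5.5 = 2.475 pp.
Hours worked: 0.55 × 1 = 0.55 pp.
Output growth = 1.7 + 3.025 = 4.725%.

Real GDP growth was 4.725%.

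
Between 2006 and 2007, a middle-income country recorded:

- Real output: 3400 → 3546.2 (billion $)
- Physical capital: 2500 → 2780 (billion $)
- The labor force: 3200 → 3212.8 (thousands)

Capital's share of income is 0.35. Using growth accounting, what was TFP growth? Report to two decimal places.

TFP grew 0.12%.

Real output growth = (3546.2 − 3400) / 3400 = 4.3%.
Physical capital growth = (2780 − 2500) / 2500 = 11.2%.
The labor force growth = (3212.8 − 3200) / 3200 = 0.4%.
Labor's share = 1 − 0.35 = 0.65.
Physical capital: 0.35 × 11.2 = 3.92 pp.
The labor force: 0.65 × 0.4 = 0.26 pp.
TFP growth = 4.3 − 4.18 = 0.12%.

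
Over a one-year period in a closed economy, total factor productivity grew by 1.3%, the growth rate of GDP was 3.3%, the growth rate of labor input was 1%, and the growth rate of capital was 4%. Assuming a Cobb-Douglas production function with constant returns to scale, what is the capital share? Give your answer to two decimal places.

The capital share is 0.33.

gY = gA + α·gK + (1−α)·gL, so gY − gA − gL = α(gK − gL).
3.3 − 1.3 − 1 = α × (4 − 1).
1 = 3 α, so α = 0.3333.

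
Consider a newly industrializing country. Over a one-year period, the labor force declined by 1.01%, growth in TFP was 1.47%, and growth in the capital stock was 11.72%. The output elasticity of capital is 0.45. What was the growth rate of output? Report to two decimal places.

Output grew 6.19%.

Labor's share = 1 − 0.45 = 0.55.
The capital stock: 0.45 × 11.72 = 5.274 pp.
The labor force: 0.55 × (-1.01) = -0.5555 pp.
Output growth = 1.47 + 4.7185 = 6.1885%.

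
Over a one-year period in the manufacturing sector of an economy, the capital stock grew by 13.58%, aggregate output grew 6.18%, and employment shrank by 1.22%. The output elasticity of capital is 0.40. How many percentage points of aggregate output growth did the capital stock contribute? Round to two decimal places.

5.43 pp

Contribution = share × growth = 0.4 × 13.58 = 5.432 pp.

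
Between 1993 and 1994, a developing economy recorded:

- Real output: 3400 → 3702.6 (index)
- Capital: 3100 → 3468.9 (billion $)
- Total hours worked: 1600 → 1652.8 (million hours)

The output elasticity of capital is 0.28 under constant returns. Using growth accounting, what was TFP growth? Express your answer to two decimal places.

TFP growth was 3.19%.

Real output growth = (3702.6 − 3400) / 3400 = 8.9%.
Capital growth = (3468.9 − 3100) / 3100 = 11.9%.
Total hours worked growth = (1652.8 − 1600) / 1600 = 3.3%.
Labor's share = 1 − 0.28 = 0.72.
Capital: 0.28 × 11.9 = 3.332 pp.
Total hours worked: 0.72 × 3.3 = 2.376 pp.
TFP growth = 8.9 − 5.708 = 3.192%.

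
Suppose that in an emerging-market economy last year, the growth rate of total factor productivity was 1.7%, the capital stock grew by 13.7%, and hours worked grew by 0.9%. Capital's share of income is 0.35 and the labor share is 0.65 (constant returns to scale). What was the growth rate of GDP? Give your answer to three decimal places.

GDP growth was 7.080%.

Labor's share = 1 − 0.35 = 0.65.
The capital stock: 0.35 × 13.7 = 4.795 pp.
Hours worked: 0.65 × 0.9 = 0.585 pp.
Output growth = 1.7 + 5.38 = 7.08%.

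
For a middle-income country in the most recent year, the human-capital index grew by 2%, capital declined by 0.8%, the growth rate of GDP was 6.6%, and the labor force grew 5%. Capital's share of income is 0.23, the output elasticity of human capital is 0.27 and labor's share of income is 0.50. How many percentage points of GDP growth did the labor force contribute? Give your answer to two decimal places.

Labor's share = 1 − 0.23 − 0.27 = 0.5.
Contribution = share × growth = 0.5 × 5 = 2.5 pp.

2.50 pp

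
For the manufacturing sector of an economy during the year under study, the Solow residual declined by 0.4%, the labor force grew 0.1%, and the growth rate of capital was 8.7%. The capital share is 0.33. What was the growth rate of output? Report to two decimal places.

Labor's share = 1 − 0.33 = 0.67.
Capital: 0.33 × 8.7 = 2.871 pp.
The labor force: 0.67 × 0.1 = 0.067 pp.
Output growth = -0.4 + 2.938 = 2.538%.

2.54%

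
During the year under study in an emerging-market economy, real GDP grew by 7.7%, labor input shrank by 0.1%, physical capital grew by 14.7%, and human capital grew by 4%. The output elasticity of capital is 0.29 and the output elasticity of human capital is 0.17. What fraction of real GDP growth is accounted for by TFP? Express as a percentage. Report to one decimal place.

Labor's share = 1 − 0.29 − 0.17 = 0.54.
Physical capital: 0.29 × 14.7 = 4.263 pp.
Human capital: 0.17 × 4 = 0.68 pp.
Labor input: 0.54 × (-0.1) = -0.054 pp.
TFP growth = 7.7 − 4.889 = 2.811%.
TFP share of growth = 2.811 / 7.7 × 100 = 36.506%.

TFP accounted for 36.5% of growth.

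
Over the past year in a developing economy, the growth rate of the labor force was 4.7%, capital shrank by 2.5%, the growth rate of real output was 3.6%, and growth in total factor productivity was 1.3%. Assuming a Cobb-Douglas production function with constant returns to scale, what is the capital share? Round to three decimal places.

gY = gA + α·gK + (1−α)·gL, so gY − gA − gL = α(gK − gL).
3.6 − 1.3 − 4.7 = α × (-2.5 − 4.7).
-2.4 = -7.2 α, so α = 0.33333.

α = 0.333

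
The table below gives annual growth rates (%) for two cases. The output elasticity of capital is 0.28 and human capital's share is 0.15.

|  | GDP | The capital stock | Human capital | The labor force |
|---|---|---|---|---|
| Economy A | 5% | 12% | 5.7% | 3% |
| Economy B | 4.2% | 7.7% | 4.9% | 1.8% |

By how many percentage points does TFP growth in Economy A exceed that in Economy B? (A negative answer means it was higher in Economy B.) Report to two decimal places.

-1.21 percentage points

Labor's share = 1 − 0.28 − 0.15 = 0.57.
Economy A: TFP = 5 − 3.36 − 0.855 − 1.71 = -0.925%.
Economy B: TFP = 4.2 − 2.156 − 0.735 − 1.026 = 0.283%.
Difference = -0.925 − (0.283) = -1.208 pp.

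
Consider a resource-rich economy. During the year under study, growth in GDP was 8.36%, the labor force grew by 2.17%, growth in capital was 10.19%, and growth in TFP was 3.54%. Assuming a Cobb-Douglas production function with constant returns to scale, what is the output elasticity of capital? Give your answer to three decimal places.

gY = gA + α·gK + (1−α)·gL, so gY − gA − gL = α(gK − gL).
8.36 − 3.54 − 2.17 = α × (10.19 − 2.17).
2.65 = 8.02 α, so α = 0.33042.

The output elasticity of capital is 0.330.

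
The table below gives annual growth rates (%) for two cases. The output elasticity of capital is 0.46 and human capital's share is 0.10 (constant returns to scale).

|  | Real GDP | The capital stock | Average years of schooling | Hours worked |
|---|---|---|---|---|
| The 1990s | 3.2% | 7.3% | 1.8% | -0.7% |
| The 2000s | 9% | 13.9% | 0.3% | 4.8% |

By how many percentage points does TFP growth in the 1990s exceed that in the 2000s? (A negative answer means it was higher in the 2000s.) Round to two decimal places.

-0.49 percentage points

Labor's share = 1 − 0.46 − 0.1 = 0.44.
The 1990s: TFP = 3.2 − 3.358 − 0.18 + 0.308 = -0.03%.
The 2000s: TFP = 9 − 6.394 − 0.03 − 2.112 = 0.464%.
Difference = -0.03 − (0.464) = -0.494 pp.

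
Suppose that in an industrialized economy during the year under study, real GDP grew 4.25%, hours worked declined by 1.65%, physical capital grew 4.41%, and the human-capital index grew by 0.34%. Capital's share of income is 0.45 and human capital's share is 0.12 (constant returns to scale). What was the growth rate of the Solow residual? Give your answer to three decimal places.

The Solow residual grew 2.934%.

Labor's share = 1 − 0.45 − 0.12 = 0.43.
Physical capital: 0.45 × 4.41 = 1.9845 pp.
The human-capital index: 0.12 × 0.34 = 0.0408 pp.
Hours worked: 0.43 × (-1.65) = -0.7095 pp.
TFP growth = 4.25 − 1.3158 = 2.9342%.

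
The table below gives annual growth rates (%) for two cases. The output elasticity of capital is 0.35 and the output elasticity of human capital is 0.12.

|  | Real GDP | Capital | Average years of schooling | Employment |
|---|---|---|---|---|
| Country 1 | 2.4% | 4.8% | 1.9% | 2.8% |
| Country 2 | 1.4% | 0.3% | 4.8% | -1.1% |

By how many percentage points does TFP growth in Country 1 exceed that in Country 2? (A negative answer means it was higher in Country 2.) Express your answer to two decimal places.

-2.29 percentage points

Labor's share = 1 − 0.35 − 0.12 = 0.53.
Country 1: TFP = 2.4 − 1.68 − 0.228 − 1.484 = -0.992%.
Country 2: TFP = 1.4 − 0.105 − 0.576 + 0.583 = 1.302%.
Difference = -0.992 − (1.302) = -2.294 pp.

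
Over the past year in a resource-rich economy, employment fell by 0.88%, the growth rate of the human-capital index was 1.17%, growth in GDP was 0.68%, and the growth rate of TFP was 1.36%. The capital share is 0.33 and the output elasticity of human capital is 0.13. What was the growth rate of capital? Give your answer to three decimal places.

Labor's share = 1 − 0.33 − 0.13 = 0.54.
gY = gA + 0.13×1.17 + 0.54×(-0.88) + 0.33×g.
0.33×g = 0.68 − 1.36 + 0.3231 = -0.3569.
g = -0.3569 / 0.33 = -1.08152%.

-1.082%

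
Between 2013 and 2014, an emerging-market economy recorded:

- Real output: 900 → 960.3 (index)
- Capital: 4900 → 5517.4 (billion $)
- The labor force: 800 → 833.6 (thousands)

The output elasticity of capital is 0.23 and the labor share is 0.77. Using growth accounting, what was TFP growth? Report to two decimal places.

Real output growth = (960.3 − 900) / 900 = 6.7%.
Capital growth = (5517.4 − 4900) / 4900 = 12.6%.
The labor force growth = (833.6 − 800) / 800 = 4.2%.
Labor's share = 1 − 0.23 = 0.77.
Capital: 0.23 × 12.6 = 2.898 pp.
The labor force: 0.77 × 4.2 = 3.234 pp.
TFP growth = 6.7 − 6.132 = 0.568%.

0.57%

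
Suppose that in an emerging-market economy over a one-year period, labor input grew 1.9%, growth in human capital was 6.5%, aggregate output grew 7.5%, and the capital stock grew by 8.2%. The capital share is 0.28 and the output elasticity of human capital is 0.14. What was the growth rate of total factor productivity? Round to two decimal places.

Labor's share = 1 − 0.28 − 0.14 = 0.58.
The capital stock: 0.28 × 8.2 = 2.296 pp.
Human capital: 0.14 × 6.5 = 0.91 pp.
Labor input: 0.58 × 1.9 = 1.102 pp.
TFP growth = 7.5 − 4.308 = 3.192%.

Total factor productivity growth was 3.19%.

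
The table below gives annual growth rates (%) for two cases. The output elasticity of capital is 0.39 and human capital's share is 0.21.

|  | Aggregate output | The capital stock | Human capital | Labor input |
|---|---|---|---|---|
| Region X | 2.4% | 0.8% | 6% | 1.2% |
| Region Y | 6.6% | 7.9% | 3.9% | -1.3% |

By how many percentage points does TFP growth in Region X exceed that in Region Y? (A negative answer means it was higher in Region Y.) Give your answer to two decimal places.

Labor's share = 1 − 0.39 − 0.21 = 0.4.
Region X: TFP = 2.4 − 0.312 − 1.26 − 0.48 = 0.348%.
Region Y: TFP = 6.6 − 3.081 − 0.819 + 0.52 = 3.22%.
Difference = 0.348 − (3.22) = -2.872 pp.

-2.87 percentage points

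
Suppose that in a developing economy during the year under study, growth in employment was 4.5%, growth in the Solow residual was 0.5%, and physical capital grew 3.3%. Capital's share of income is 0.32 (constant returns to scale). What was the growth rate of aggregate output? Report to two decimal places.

Aggregate output grew 4.62%.

Labor's share = 1 − 0.32 = 0.68.
Physical capital: 0.32 × 3.3 = 1.056 pp.
Employment: 0.68 × 4.5 = 3.06 pp.
Output growth = 0.5 + 4.116 = 4.616%.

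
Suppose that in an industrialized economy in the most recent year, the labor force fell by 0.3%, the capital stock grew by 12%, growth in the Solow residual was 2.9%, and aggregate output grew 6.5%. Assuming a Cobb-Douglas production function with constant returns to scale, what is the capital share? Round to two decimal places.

0.32

gY = gA + α·gK + (1−α)·gL, so gY − gA − gL = α(gK − gL).
6.5 − 2.9 + 0.3 = α × (12 − (-0.3)).
3.9 = 12.3 α, so α = 0.3171.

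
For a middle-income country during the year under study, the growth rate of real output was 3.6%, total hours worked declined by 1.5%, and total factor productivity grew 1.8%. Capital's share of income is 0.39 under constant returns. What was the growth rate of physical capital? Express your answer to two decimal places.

Physical capital grew 6.96%.

Labor's share = 1 − 0.39 = 0.61.
gY = gA + 0.61×(-1.5) + 0.39×g.
0.39×g = 3.6 − 1.8 + 0.915 = 2.715.
g = 2.715 / 0.39 = 6.9615%.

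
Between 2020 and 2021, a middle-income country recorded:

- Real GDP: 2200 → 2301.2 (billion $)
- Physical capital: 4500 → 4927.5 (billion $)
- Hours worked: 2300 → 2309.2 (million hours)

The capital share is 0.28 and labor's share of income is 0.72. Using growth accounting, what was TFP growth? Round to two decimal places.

Real GDP growth = (2301.2 − 2200) / 2200 = 4.6%.
Physical capital growth = (4927.5 − 4500) / 4500 = 9.5%.
Hours worked growth = (2309.2 − 2300) / 2300 = 0.4%.
Labor's share = 1 − 0.28 = 0.72.
Physical capital: 0.28 × 9.5 = 2.66 pp.
Hours worked: 0.72 × 0.4 = 0.288 pp.
TFP growth = 4.6 − 2.948 = 1.652%.

1.65%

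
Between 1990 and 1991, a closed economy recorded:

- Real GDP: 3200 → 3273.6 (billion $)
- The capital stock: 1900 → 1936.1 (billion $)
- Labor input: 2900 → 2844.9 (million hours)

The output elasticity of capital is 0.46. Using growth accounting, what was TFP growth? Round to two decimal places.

TFP grew 2.45%.

Real GDP growth = (3273.6 − 3200) / 3200 = 2.3%.
The capital stock growth = (1936.1 − 1900) / 1900 = 1.9%.
Labor input growth = (2844.9 − 2900) / 2900 = -1.9%.
Labor's share = 1 − 0.46 = 0.54.
The capital stock: 0.46 × 1.9 = 0.874 pp.
Labor input: 0.54 × (-1.9) = -1.026 pp.
TFP growth = 2.3 + 0.152 = 2.452%.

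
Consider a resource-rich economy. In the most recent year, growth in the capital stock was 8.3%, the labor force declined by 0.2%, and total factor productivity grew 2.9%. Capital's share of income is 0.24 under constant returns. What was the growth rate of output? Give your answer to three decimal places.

Labor's share = 1 − 0.24 = 0.76.
The capital stock: 0.24 × 8.3 = 1.992 pp.
The labor force: 0.76 × (-0.2) = -0.152 pp.
Output growth = 2.9 + 1.84 = 4.74%.

4.740%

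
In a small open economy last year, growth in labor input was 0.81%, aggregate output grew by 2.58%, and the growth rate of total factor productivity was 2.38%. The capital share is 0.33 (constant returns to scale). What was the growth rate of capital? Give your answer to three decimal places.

-1.038%

Labor's share = 1 − 0.33 = 0.67.
gY = gA + 0.67×0.81 + 0.33×g.
0.33×g = 2.58 − 2.38 − 0.5427 = -0.3427.
g = -0.3427 / 0.33 = -1.03848%.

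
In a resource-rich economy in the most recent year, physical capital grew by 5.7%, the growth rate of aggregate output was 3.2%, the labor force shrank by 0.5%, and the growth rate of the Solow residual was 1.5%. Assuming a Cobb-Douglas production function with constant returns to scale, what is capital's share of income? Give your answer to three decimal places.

gY = gA + α·gK + (1−α)·gL, so gY − gA − gL = α(gK − gL).
3.2 − 1.5 + 0.5 = α × (5.7 − (-0.5)).
2.2 = 6.2 α, so α = 0.35484.

0.355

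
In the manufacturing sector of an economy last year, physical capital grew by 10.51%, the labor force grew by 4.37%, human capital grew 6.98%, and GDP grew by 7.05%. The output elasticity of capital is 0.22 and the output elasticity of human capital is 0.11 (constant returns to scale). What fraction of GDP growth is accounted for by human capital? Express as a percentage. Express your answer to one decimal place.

10.9%

Human capital contributed 0.11 × 6.98 = 0.7678 pp.
Share of growth = 0.7678 / 7.05 × 100 = 10.891%.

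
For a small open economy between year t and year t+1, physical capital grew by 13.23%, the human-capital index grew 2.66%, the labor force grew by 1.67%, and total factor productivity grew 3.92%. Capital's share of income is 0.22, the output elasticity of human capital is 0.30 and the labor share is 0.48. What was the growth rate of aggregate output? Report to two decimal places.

Labor's share = 1 − 0.22 − 0.3 = 0.48.
Physical capital: 0.22 × 13.23 = 2.9106 pp.
The human-capital index: 0.3 × 2.66 = 0.798 pp.
The labor force: 0.48 × 1.67 = 0.8016 pp.
Output growth = 3.92 + 4.5102 = 8.4302%.

Aggregate output growth was 8.43%.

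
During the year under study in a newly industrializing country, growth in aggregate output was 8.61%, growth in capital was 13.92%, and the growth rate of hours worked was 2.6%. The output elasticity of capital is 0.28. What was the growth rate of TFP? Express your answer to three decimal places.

2.840%

Labor's share = 1 − 0.28 = 0.72.
Capital: 0.28 × 13.92 = 3.8976 pp.
Hours worked: 0.72 × 2.6 = 1.872 pp.
TFP growth = 8.61 − 5.7696 = 2.8404%.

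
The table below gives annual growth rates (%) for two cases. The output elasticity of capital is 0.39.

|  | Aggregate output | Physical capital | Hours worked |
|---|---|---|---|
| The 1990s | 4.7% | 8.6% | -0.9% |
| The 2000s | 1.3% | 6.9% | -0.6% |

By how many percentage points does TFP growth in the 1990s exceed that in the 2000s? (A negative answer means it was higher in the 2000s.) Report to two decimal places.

Labor's share = 1 − 0.39 = 0.61.
The 1990s: TFP = 4.7 − 3.354 + 0.549 = 1.895%.
The 2000s: TFP = 1.3 − 2.691 + 0.366 = -1.025%.
Difference = 1.895 − (-1.025) = 2.92 pp.

2.92 percentage points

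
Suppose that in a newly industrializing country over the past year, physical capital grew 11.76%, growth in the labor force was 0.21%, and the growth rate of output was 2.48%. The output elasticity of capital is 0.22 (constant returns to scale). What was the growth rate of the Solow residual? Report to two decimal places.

-0.27%

Labor's share = 1 − 0.22 = 0.78.
Physical capital: 0.22 × 11.76 = 2.5872 pp.
The labor force: 0.78 × 0.21 = 0.1638 pp.
TFP growth = 2.48 − 2.751 = -0.271%.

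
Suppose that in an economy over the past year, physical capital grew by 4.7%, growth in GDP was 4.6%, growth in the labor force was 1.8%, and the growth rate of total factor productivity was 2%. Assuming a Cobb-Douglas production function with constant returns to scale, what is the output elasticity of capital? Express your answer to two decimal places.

gY = gA + α·gK + (1−α)·gL, so gY − gA − gL = α(gK − gL).
4.6 − 2 − 1.8 = α × (4.7 − 1.8).
0.8 = 2.9 α, so α = 0.2759.

α = 0.28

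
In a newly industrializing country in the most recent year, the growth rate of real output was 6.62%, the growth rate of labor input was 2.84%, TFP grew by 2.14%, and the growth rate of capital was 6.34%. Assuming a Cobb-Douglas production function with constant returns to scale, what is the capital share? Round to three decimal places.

α = 0.469

gY = gA + α·gK + (1−α)·gL, so gY − gA − gL = α(gK − gL).
6.62 − 2.14 − 2.84 = α × (6.34 − 2.84).
1.64 = 3.5 α, so α = 0.46857.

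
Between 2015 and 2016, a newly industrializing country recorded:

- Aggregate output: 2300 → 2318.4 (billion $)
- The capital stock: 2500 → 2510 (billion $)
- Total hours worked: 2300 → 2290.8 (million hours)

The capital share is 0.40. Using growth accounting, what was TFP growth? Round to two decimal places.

Aggregate output growth = (2318.4 − 2300) / 2300 = 0.8%.
The capital stock growth = (2510 − 2500) / 2500 = 0.4%.
Total hours worked growth = (2290.8 − 2300) / 2300 = -0.4%.
Labor's share = 1 − 0.4 = 0.6.
The capital stock: 0.4 × 0.4 = 0.16 pp.
Total hours worked: 0.6 × (-0.4) = -0.24 pp.
TFP growth = 0.8 + 0.08 = 0.88%.

0.88%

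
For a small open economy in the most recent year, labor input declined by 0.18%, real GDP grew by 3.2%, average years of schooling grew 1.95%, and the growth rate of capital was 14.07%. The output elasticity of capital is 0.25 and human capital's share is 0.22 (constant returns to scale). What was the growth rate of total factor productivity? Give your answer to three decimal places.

Labor's share = 1 − 0.25 − 0.22 = 0.53.
Capital: 0.25 × 14.07 = 3.5175 pp.
Average years of schooling: 0.22 × 1.95 = 0.429 pp.
Labor input: 0.53 × (-0.18) = -0.0954 pp.
TFP growth = 3.2 − 3.8511 = -0.6511%.

-0.651%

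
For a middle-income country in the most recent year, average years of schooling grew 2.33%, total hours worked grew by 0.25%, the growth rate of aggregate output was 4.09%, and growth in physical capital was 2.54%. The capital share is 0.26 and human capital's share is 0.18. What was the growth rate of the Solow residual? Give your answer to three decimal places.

Labor's share = 1 − 0.26 − 0.18 = 0.56.
Physical capital: 0.26 × 2.54 = 0.6604 pp.
Average years of schooling: 0.18 × 2.33 = 0.4194 pp.
Total hours worked: 0.56 × 0.25 = 0.14 pp.
TFP growth = 4.09 − 1.2198 = 2.8702%.

The Solow residual growth was 2.870%.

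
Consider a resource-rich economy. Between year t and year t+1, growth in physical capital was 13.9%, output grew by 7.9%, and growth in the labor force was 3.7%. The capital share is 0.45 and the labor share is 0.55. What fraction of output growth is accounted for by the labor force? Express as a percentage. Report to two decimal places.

The labor force accounted for 25.76% of growth.

Labor's share = 1 − 0.45 = 0.55.
The labor force contributed 0.55 × 3.7 = 2.035 pp.
Share of growth = 2.035 / 7.9 × 100 = 25.7595%.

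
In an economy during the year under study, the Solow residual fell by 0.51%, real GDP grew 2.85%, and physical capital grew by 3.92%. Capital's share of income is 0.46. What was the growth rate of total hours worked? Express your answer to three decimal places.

2.883%

Labor's share = 1 − 0.46 = 0.54.
gY = gA + 0.46×3.92 + 0.54×g.
0.54×g = 2.85 + 0.51 − 1.8032 = 1.5568.
g = 1.5568 / 0.54 = 2.88296%.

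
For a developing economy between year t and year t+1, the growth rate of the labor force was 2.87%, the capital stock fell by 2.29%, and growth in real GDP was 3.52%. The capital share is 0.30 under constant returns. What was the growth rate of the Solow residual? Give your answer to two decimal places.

Labor's share = 1 − 0.3 = 0.7.
The capital stock: 0.3 × (-2.29) = -0.687 pp.
The labor force: 0.7 × 2.87 = 2.009 pp.
TFP growth = 3.52 − 1.322 = 2.198%.

The Solow residual grew 2.20%.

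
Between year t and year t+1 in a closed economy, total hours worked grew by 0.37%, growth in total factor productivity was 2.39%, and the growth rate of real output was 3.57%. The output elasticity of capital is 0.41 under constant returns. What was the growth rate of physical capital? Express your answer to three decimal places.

Labor's share = 1 − 0.41 = 0.59.
gY = gA + 0.59×0.37 + 0.41×g.
0.41×g = 3.57 − 2.39 − 0.2183 = 0.9617.
g = 0.9617 / 0.41 = 2.34561%.

Physical capital grew 2.346%.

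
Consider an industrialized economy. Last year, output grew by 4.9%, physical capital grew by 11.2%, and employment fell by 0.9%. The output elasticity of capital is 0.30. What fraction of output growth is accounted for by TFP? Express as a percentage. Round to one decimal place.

TFP accounted for 44.3% of growth.

Labor's share = 1 − 0.3 = 0.7.
Physical capital: 0.3 × 11.2 = 3.36 pp.
Employment: 0.7 × (-0.9) = -0.63 pp.
TFP growth = 4.9 − 2.73 = 2.17%.
TFP share of growth = 2.17 / 4.9 × 100 = 44.286%.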